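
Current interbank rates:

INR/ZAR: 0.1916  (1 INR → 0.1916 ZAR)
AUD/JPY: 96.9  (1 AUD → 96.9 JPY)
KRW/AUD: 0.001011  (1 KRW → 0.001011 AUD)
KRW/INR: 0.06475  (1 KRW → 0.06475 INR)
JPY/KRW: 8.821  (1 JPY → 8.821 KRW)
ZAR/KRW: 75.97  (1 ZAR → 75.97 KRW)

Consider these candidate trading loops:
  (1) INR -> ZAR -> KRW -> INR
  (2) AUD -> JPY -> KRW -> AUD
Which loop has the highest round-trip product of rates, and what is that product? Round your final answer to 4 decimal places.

(1) 0.1916 × 75.97 × 0.06475 = 0.94249
(2) 96.9 × 8.821 × 0.001011 = 0.86416
Highest is cycle (1) at 0.9425 (≤1, no arbitrage).

0.9425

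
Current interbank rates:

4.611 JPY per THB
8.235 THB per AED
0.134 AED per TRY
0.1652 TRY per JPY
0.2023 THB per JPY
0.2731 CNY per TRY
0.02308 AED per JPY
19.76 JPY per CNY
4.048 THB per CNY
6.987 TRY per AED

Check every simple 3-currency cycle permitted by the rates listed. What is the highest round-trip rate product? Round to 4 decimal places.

0.8915

TRY→CNY→JPY→TRY: 0.2731 × 19.76 × 0.1652 = 0.89149
THB→JPY→AED→THB: 4.611 × 0.02308 × 8.235 = 0.87638
Maximum is TRY→CNY→JPY→TRY at 0.8915; no arbitrage — every cycle loses value.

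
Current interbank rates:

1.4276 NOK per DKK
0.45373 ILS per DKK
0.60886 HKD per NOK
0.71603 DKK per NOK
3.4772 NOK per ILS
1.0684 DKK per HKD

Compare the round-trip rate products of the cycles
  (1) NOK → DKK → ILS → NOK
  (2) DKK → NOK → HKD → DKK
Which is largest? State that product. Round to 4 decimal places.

(1) 0.71603 × 0.45373 × 3.4772 = 1.12969
(2) 1.4276 × 0.60886 × 1.0684 = 0.92866
Highest is cycle (1) at 1.1297 (>1, arbitrage).

1.1297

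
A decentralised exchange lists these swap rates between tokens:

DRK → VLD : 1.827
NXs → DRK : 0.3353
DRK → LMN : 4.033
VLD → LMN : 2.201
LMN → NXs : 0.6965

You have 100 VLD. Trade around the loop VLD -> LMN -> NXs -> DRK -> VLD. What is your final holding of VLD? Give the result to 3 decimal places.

100 VLD × 2.201 = 220.1 LMN
220.1 LMN × 0.6965 = 153.29965 NXs
153.29965 NXs × 0.3353 = 51.401372645 DRK
51.401372645 DRK × 1.827 = 93.910307822415 VLD

93.910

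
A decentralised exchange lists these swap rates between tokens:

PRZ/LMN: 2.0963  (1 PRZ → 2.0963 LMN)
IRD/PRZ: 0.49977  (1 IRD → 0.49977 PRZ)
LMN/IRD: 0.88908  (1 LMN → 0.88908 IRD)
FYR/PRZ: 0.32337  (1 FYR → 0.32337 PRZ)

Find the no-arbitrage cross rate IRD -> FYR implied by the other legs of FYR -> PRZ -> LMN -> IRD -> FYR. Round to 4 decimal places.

Known legs of the cycle: 0.32337 × 2.0963 × 0.88908 = 0.60269002250148
For no arbitrage the full-cycle product must be 1, so the missing rate is 1 / 0.60269002250148 ≈ 1.659228.

1.6592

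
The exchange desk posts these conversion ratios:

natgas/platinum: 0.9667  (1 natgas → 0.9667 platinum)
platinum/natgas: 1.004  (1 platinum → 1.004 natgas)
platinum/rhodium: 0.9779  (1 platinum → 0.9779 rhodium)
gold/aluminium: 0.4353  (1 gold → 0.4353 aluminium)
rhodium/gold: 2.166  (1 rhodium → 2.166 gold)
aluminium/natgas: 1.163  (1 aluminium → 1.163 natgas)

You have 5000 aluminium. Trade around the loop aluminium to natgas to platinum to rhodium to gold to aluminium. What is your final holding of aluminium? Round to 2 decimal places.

5183.02

5000 aluminium × 1.163 = 5815 natgas
5815 natgas × 0.9667 = 5621.3605 platinum
5621.3605 platinum × 0.9779 = 5497.12843295 rhodium
5497.12843295 rhodium × 2.166 = 11906.7801857697 gold
11906.7801857697 gold × 0.4353 = 5183.02141486555041 aluminium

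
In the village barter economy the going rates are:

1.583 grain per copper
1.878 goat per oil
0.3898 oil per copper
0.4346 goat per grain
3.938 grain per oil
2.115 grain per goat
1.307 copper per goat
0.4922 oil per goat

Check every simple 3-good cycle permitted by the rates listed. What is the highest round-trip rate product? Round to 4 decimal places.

0.9568

oil→goat→copper→oil: 1.878 × 1.307 × 0.3898 = 0.95678
goat→copper→grain→goat: 1.307 × 1.583 × 0.4346 = 0.89918
oil→grain→goat→oil: 3.938 × 0.4346 × 0.4922 = 0.84238
Maximum is oil→goat→copper→oil at 0.9568; no arbitrage — every cycle loses value.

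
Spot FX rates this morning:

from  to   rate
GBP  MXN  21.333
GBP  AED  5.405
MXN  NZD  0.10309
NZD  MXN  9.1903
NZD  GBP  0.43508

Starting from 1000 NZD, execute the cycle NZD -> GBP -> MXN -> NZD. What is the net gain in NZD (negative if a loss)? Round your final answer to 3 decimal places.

1000 NZD × 0.43508 = 435.08 GBP
435.08 GBP × 21.333 = 9281.56164 MXN
9281.56164 MXN × 0.10309 = 956.8361894676 NZD
Net change: 956.8361894676 − 1000 = -43.1638105324 NZD

-43.164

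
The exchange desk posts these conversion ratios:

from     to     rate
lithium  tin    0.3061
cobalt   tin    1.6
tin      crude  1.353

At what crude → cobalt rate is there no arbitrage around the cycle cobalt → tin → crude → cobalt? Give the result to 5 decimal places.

Known legs of the cycle: 1.6 × 1.353 = 2.1648
For no arbitrage the full-cycle product must be 1, so the missing rate is 1 / 2.1648 ≈ 0.4619364.

0.46194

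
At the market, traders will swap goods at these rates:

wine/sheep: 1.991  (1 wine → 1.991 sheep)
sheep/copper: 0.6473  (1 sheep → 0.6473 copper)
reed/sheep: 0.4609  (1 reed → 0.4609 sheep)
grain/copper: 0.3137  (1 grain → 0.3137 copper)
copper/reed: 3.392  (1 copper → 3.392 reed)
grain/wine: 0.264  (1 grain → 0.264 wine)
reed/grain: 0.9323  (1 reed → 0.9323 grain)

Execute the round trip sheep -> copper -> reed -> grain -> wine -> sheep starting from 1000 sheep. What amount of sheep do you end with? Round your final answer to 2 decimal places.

1000 sheep × 0.6473 = 647.3 copper
647.3 copper × 3.392 = 2195.6416 reed
2195.6416 reed × 0.9323 = 2046.99666368 grain
2046.99666368 grain × 0.264 = 540.40711921152 wine
540.40711921152 wine × 1.991 = 1075.95057435013632 sheep

1075.95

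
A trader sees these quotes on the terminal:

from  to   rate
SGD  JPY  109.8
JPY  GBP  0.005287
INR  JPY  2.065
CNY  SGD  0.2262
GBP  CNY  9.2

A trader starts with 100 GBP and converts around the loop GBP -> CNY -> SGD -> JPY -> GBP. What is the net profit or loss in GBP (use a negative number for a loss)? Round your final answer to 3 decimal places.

20.807

100 GBP × 9.2 = 920 CNY
920 CNY × 0.2262 = 208.104 SGD
208.104 SGD × 109.8 = 22849.8192 JPY
22849.8192 JPY × 0.005287 = 120.8069941104 GBP
Net change: 120.8069941104 − 100 = 20.8069941104 GBP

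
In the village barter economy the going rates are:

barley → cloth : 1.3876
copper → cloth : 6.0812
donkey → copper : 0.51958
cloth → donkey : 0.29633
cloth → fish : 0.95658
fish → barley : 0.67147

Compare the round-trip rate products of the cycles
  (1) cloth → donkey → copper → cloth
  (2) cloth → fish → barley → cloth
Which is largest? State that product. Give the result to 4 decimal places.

(1) 0.29633 × 0.51958 × 6.0812 = 0.93630
(2) 0.95658 × 0.67147 × 1.3876 = 0.89128
Highest is cycle (1) at 0.9363 (≤1, no arbitrage).

0.9363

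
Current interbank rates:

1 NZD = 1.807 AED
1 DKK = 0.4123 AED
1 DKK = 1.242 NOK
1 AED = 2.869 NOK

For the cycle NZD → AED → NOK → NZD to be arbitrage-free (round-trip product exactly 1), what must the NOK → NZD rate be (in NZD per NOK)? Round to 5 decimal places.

0.19289

Known legs of the cycle: 1.807 × 2.869 = 5.184283
For no arbitrage the full-cycle product must be 1, so the missing rate is 1 / 5.184283 ≈ 0.1928907.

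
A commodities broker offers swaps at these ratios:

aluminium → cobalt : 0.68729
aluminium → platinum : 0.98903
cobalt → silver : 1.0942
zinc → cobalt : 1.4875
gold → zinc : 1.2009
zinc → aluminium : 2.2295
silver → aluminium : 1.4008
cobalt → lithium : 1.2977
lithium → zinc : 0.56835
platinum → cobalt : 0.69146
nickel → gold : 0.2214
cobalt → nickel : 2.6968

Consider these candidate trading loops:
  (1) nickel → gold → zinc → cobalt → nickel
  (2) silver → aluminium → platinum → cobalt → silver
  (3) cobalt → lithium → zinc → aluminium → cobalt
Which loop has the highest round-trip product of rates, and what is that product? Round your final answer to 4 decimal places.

1.1302

(1) 0.2214 × 1.2009 × 1.4875 × 2.6968 = 1.06657
(2) 1.4008 × 0.98903 × 0.69146 × 1.0942 = 1.04821
(3) 1.2977 × 0.56835 × 2.2295 × 0.68729 = 1.13015
Highest is cycle (3) at 1.1302 (>1, arbitrage).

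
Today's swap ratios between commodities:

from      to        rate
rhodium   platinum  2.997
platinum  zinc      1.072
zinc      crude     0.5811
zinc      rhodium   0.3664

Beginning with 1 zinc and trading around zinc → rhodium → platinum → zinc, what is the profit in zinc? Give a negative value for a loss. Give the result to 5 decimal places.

0.17716

1 zinc × 0.3664 = 0.3664 rhodium
0.3664 rhodium × 2.997 = 1.0981008 platinum
1.0981008 platinum × 1.072 = 1.1771640576 zinc
Net change: 1.1771640576 − 1 = 0.1771640576 zinc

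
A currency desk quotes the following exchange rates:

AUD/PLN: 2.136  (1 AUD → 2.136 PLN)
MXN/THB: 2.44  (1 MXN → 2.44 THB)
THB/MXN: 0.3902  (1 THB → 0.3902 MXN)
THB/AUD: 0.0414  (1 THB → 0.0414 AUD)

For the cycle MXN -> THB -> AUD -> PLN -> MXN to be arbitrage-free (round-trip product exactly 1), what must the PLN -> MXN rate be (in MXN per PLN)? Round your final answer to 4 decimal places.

4.6346

Known legs of the cycle: 2.44 × 0.0414 × 2.136 = 0.215770176
For no arbitrage the full-cycle product must be 1, so the missing rate is 1 / 0.215770176 ≈ 4.634561.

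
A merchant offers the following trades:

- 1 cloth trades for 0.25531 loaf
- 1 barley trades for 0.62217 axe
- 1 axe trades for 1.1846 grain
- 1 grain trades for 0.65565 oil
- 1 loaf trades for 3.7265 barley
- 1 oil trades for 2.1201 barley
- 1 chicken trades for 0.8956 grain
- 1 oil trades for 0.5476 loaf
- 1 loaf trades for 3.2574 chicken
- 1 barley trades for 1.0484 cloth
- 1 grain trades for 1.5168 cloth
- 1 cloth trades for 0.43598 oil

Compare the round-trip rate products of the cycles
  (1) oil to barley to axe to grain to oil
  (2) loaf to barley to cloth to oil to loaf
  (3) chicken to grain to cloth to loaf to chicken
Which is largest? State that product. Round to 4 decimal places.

1.1297

(1) 2.1201 × 0.62217 × 1.1846 × 0.65565 = 1.02449
(2) 3.7265 × 1.0484 × 0.43598 × 0.5476 = 0.93273
(3) 0.8956 × 1.5168 × 0.25531 × 3.2574 = 1.12975
Highest is cycle (3) at 1.1297 (>1, arbitrage).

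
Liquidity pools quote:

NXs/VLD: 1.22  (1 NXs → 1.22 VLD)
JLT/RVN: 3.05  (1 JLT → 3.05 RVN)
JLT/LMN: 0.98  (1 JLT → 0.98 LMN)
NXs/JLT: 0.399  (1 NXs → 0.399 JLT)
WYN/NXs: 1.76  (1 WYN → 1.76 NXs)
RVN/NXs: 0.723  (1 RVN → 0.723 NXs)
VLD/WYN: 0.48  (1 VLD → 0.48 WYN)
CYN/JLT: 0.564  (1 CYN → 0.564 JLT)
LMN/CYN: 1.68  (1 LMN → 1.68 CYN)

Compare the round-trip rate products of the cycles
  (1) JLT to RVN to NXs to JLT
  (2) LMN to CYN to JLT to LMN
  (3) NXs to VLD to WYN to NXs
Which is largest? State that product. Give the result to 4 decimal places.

1.0307

(1) 3.05 × 0.723 × 0.399 = 0.87985
(2) 1.68 × 0.564 × 0.98 = 0.92857
(3) 1.22 × 0.48 × 1.76 = 1.03066
Highest is cycle (3) at 1.0307 (>1, arbitrage).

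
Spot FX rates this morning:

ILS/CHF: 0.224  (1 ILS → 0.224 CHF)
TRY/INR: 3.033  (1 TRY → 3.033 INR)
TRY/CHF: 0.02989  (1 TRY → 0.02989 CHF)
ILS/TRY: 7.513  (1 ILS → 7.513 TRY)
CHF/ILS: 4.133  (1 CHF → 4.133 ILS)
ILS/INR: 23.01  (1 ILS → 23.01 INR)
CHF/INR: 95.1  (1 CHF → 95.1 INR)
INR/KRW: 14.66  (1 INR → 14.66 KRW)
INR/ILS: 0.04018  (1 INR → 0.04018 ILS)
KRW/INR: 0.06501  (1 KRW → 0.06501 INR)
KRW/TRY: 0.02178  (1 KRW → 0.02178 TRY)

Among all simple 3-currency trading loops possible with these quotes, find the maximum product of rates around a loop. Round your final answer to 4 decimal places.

TRY→INR→KRW→TRY: 3.033 × 14.66 × 0.02178 = 0.96842
TRY→CHF→ILS→TRY: 0.02989 × 4.133 × 7.513 = 0.92812
TRY→INR→ILS→TRY: 3.033 × 0.04018 × 7.513 = 0.91558
CHF→INR→ILS→CHF: 95.1 × 0.04018 × 0.224 = 0.85593
Maximum is TRY→INR→KRW→TRY at 0.9684; no arbitrage — every cycle loses value.

0.9684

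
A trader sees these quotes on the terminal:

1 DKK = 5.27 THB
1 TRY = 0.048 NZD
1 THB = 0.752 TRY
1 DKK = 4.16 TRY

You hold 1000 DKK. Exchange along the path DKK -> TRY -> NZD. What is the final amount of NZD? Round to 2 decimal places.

1000 DKK × 4.16 = 4160 TRY
4160 TRY × 0.048 = 199.68 NZD

199.68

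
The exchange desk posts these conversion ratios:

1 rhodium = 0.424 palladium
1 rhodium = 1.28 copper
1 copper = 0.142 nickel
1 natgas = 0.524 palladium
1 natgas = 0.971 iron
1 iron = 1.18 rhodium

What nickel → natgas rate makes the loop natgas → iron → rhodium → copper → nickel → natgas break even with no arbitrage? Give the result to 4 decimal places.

Known legs of the cycle: 0.971 × 1.18 × 1.28 × 0.142 = 0.2082569728
For no arbitrage the full-cycle product must be 1, so the missing rate is 1 / 0.2082569728 ≈ 4.801760.

4.8018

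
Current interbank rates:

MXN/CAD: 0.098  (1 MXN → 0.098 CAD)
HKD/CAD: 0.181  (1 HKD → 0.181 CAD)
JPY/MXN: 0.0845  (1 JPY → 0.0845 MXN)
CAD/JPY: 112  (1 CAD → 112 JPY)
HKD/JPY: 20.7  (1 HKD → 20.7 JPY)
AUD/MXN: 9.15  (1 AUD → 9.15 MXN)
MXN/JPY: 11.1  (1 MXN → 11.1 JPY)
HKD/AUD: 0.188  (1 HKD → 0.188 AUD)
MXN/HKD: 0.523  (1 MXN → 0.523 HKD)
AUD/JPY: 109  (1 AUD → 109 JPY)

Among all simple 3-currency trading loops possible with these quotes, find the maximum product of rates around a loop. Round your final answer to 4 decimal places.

0.9275

JPY→MXN→CAD→JPY: 0.0845 × 0.098 × 112 = 0.92747
JPY→MXN→HKD→JPY: 0.0845 × 0.523 × 20.7 = 0.91481
AUD→MXN→HKD→AUD: 9.15 × 0.523 × 0.188 = 0.89966
Maximum is JPY→MXN→CAD→JPY at 0.9275; no arbitrage — every cycle loses value.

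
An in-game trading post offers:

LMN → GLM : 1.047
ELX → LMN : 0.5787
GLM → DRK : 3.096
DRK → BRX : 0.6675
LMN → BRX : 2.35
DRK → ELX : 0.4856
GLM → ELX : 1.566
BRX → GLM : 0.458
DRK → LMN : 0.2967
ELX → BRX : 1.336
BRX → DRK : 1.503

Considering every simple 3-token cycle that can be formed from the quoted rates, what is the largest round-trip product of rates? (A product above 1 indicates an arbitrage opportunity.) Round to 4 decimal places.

1.0480

BRX→DRK→LMN→BRX: 1.503 × 0.2967 × 2.35 = 1.04796
BRX→DRK→ELX→BRX: 1.503 × 0.4856 × 1.336 = 0.97509
LMN→GLM→DRK→LMN: 1.047 × 3.096 × 0.2967 = 0.96176
BRX→GLM→ELX→BRX: 0.458 × 1.566 × 1.336 = 0.95822
LMN→GLM→ELX→LMN: 1.047 × 1.566 × 0.5787 = 0.94884
BRX→GLM→DRK→BRX: 0.458 × 3.096 × 0.6675 = 0.94649
Maximum is BRX→DRK→LMN→BRX at 1.0480; arbitrage exists.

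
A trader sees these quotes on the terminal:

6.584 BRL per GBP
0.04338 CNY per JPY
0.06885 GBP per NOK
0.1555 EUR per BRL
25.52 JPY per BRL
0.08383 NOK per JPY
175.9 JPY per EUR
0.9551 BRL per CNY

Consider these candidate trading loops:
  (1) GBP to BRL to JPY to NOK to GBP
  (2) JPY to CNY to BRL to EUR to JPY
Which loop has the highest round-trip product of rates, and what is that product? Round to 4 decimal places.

(1) 6.584 × 25.52 × 0.08383 × 0.06885 = 0.96978
(2) 0.04338 × 0.9551 × 0.1555 × 175.9 = 1.13327
Highest is cycle (2) at 1.1333 (>1, arbitrage).

1.1333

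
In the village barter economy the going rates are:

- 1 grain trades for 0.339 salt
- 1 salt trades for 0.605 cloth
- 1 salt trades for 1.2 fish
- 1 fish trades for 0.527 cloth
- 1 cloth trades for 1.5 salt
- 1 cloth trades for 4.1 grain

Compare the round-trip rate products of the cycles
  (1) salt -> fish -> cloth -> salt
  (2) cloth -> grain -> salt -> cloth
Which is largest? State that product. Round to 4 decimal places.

(1) 1.2 × 0.527 × 1.5 = 0.94860
(2) 4.1 × 0.339 × 0.605 = 0.84089
Highest is cycle (1) at 0.9486 (≤1, no arbitrage).

0.9486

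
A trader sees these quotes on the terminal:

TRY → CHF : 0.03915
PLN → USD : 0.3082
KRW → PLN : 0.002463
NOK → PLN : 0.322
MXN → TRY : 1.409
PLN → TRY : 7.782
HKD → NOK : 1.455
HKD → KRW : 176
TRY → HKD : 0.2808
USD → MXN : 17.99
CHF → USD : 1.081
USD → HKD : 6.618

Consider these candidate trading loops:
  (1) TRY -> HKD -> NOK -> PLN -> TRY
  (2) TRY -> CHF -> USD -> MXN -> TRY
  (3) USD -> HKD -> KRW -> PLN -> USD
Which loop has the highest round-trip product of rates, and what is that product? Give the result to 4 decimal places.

1.0728

(1) 0.2808 × 1.455 × 0.322 × 7.782 = 1.02378
(2) 0.03915 × 1.081 × 17.99 × 1.409 = 1.07275
(3) 6.618 × 176 × 0.002463 × 0.3082 = 0.88417
Highest is cycle (2) at 1.0728 (>1, arbitrage).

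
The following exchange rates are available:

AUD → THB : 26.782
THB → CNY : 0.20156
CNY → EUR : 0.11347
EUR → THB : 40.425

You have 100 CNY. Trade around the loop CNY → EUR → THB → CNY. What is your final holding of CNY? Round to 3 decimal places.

100 CNY × 0.11347 = 11.347 EUR
11.347 EUR × 40.425 = 458.702475 THB
458.702475 THB × 0.20156 = 92.456070861 CNY

92.456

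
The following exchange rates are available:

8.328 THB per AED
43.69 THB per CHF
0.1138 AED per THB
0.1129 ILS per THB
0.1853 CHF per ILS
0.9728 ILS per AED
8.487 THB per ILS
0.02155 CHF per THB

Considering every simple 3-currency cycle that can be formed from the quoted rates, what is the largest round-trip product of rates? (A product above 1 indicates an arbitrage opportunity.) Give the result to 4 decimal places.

0.9396

AED→ILS→THB→AED: 0.9728 × 8.487 × 0.1138 = 0.93955
THB→ILS→CHF→THB: 0.1129 × 0.1853 × 43.69 = 0.91401
Maximum is AED→ILS→THB→AED at 0.9396; no arbitrage — every cycle loses value.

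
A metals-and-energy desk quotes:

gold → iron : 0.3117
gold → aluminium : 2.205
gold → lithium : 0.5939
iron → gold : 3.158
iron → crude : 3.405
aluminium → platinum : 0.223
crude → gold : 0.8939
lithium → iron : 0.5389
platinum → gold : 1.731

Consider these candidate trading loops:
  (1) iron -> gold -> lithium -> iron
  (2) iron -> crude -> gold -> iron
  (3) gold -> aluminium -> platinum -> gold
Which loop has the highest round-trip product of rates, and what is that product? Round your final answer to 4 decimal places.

(1) 3.158 × 0.5939 × 0.5389 = 1.01073
(2) 3.405 × 0.8939 × 0.3117 = 0.94873
(3) 2.205 × 0.223 × 1.731 = 0.85116
Highest is cycle (1) at 1.0107 (>1, arbitrage).

1.0107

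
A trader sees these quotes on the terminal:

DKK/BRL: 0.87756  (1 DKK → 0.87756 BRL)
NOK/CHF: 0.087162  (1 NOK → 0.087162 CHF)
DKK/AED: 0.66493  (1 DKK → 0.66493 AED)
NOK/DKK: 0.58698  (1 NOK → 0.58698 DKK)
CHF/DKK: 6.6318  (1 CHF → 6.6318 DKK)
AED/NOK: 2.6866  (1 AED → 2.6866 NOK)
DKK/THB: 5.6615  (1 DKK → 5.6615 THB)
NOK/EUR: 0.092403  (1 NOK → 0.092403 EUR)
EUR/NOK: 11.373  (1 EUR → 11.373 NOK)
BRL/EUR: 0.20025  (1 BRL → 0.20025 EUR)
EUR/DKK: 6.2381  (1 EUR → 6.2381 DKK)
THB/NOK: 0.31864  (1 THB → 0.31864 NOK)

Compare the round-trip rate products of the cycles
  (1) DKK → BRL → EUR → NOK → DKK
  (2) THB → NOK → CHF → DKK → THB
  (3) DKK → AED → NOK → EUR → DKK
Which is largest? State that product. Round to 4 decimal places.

1.1731

(1) 0.87756 × 0.20025 × 11.373 × 0.58698 = 1.17313
(2) 0.31864 × 0.087162 × 6.6318 × 5.6615 = 1.04277
(3) 0.66493 × 2.6866 × 0.092403 × 6.2381 = 1.02972
Highest is cycle (1) at 1.1731 (>1, arbitrage).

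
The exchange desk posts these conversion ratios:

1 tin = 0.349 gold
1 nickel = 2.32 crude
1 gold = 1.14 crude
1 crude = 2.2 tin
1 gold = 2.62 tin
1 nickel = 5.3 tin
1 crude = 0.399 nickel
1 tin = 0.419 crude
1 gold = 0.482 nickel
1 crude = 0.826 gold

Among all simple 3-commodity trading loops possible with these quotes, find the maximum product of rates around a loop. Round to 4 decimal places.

0.9237

crude→gold→nickel→crude: 0.826 × 0.482 × 2.32 = 0.92367
crude→gold→tin→crude: 0.826 × 2.62 × 0.419 = 0.90677
tin→gold→nickel→tin: 0.349 × 0.482 × 5.3 = 0.89156
crude→nickel→tin→crude: 0.399 × 5.3 × 0.419 = 0.88606
crude→tin→gold→crude: 2.2 × 0.349 × 1.14 = 0.87529
Maximum is crude→gold→nickel→crude at 0.9237; no arbitrage — every cycle loses value.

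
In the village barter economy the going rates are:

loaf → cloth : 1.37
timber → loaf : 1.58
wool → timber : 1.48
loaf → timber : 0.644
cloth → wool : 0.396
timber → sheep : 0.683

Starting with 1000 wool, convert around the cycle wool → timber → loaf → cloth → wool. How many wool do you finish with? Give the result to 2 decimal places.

1000 wool × 1.48 = 1480 timber
1480 timber × 1.58 = 2338.4 loaf
2338.4 loaf × 1.37 = 3203.608 cloth
3203.608 cloth × 0.396 = 1268.628768 wool

1268.63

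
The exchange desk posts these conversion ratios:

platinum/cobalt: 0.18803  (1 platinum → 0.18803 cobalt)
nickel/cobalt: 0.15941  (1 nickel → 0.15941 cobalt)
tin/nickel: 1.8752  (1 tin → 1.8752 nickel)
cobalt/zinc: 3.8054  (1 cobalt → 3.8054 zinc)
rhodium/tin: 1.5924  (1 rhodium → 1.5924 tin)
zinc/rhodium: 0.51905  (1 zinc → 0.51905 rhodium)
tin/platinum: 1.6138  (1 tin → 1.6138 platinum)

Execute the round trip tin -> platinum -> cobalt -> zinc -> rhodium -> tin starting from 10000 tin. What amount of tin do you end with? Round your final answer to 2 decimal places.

10000 tin × 1.6138 = 16138 platinum
16138 platinum × 0.18803 = 3034.42814 cobalt
3034.42814 cobalt × 3.8054 = 11547.212843956 zinc
11547.212843956 zinc × 0.51905 = 5993.5808266553618 rhodium
5993.5808266553618 rhodium × 1.5924 = 9544.17810836599813032 tin

9544.18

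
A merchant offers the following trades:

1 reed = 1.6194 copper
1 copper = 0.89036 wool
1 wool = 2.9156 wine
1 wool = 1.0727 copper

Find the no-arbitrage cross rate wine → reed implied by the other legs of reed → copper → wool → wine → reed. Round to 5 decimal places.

Known legs of the cycle: 1.6194 × 0.89036 × 2.9156 = 4.2038548977504
For no arbitrage the full-cycle product must be 1, so the missing rate is 1 / 4.2038548977504 ≈ 0.2378769.

0.23788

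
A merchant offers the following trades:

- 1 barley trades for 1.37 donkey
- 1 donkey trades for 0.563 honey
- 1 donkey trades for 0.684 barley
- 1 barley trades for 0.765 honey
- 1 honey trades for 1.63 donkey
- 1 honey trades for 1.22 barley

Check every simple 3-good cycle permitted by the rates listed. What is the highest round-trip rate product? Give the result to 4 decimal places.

honey→barley→donkey→honey: 1.22 × 1.37 × 0.563 = 0.94100
honey→donkey→barley→honey: 1.63 × 0.684 × 0.765 = 0.85291
Maximum is honey→barley→donkey→honey at 0.9410; no arbitrage — every cycle loses value.

0.9410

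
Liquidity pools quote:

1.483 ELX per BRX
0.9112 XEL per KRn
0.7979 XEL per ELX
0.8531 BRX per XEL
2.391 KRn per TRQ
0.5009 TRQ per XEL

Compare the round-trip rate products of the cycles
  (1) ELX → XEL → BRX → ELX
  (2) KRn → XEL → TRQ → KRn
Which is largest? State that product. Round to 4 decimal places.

1.0913

(1) 0.7979 × 0.8531 × 1.483 = 1.00946
(2) 0.9112 × 0.5009 × 2.391 = 1.09130
Highest is cycle (2) at 1.0913 (>1, arbitrage).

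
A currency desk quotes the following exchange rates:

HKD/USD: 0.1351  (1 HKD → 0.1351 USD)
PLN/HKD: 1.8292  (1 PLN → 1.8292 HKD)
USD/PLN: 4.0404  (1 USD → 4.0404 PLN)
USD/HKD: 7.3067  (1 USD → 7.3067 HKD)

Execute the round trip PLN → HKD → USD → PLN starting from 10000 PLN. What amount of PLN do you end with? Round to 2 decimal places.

9984.84

10000 PLN × 1.8292 = 18292 HKD
18292 HKD × 0.1351 = 2471.2492 USD
2471.2492 USD × 4.0404 = 9984.83526768 PLN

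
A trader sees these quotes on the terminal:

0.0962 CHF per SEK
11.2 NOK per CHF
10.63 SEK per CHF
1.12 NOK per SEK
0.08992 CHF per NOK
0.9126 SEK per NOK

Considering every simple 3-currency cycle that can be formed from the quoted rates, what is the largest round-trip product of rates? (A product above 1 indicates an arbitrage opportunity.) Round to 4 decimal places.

1.0706

CHF→SEK→NOK→CHF: 10.63 × 1.12 × 0.08992 = 1.07055
CHF→NOK→SEK→CHF: 11.2 × 0.9126 × 0.0962 = 0.98327
Maximum is CHF→SEK→NOK→CHF at 1.0706; arbitrage exists.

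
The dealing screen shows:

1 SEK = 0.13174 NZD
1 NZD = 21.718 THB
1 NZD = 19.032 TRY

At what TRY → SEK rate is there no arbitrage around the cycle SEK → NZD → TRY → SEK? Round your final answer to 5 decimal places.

Known legs of the cycle: 0.13174 × 19.032 = 2.50727568
For no arbitrage the full-cycle product must be 1, so the missing rate is 1 / 2.50727568 ≈ 0.3988393.

0.39884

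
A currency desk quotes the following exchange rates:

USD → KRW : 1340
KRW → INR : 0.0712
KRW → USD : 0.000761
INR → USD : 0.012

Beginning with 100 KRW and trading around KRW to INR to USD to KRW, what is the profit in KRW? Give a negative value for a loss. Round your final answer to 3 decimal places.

100 KRW × 0.0712 = 7.12 INR
7.12 INR × 0.012 = 0.08544 USD
0.08544 USD × 1340 = 114.4896 KRW
Net change: 114.4896 − 100 = 14.4896 KRW

14.490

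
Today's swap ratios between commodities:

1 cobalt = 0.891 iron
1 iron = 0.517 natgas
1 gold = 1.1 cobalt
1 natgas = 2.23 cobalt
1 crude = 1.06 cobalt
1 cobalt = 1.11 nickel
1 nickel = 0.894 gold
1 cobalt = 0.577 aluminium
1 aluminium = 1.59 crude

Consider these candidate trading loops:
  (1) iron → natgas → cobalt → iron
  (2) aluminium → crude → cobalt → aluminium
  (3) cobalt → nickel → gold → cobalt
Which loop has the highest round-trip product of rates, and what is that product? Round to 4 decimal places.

1.0916

(1) 0.517 × 2.23 × 0.891 = 1.02724
(2) 1.59 × 1.06 × 0.577 = 0.97248
(3) 1.11 × 0.894 × 1.1 = 1.09157
Highest is cycle (3) at 1.0916 (>1, arbitrage).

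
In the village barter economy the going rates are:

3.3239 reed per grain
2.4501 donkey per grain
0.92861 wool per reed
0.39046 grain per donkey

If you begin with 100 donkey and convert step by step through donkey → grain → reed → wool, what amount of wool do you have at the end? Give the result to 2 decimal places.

120.52

100 donkey × 0.39046 = 39.046 grain
39.046 grain × 3.3239 = 129.7849994 reed
129.7849994 reed × 0.92861 = 120.519648292834 wool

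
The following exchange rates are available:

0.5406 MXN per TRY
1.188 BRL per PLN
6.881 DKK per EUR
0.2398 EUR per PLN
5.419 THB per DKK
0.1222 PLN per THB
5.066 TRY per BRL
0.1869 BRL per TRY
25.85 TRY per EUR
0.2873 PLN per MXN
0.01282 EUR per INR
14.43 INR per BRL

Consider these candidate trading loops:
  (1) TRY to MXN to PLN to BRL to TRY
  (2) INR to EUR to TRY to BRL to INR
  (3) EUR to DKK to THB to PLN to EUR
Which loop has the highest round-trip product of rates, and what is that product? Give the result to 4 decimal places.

(1) 0.5406 × 0.2873 × 1.188 × 5.066 = 0.93475
(2) 0.01282 × 25.85 × 0.1869 × 14.43 = 0.89377
(3) 6.881 × 5.419 × 0.1222 × 0.2398 = 1.09268
Highest is cycle (3) at 1.0927 (>1, arbitrage).

1.0927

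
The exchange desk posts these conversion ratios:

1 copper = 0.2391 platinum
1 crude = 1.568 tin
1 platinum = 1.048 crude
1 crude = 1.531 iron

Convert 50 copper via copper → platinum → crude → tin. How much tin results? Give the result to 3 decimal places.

50 copper × 0.2391 = 11.955 platinum
11.955 platinum × 1.048 = 12.52884 crude
12.52884 crude × 1.568 = 19.64522112 tin

19.645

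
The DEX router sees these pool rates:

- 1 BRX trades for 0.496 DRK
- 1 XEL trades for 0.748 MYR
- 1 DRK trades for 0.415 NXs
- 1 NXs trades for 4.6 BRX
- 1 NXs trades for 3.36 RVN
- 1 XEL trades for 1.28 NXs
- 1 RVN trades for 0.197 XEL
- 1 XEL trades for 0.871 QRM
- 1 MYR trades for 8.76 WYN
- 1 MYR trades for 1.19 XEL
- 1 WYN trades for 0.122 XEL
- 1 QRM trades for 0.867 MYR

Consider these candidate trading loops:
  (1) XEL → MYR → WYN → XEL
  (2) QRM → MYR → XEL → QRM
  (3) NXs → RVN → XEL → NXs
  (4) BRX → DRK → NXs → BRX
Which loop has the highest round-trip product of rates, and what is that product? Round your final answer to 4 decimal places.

0.9469

(1) 0.748 × 8.76 × 0.122 = 0.79940
(2) 0.867 × 1.19 × 0.871 = 0.89864
(3) 3.36 × 0.197 × 1.28 = 0.84726
(4) 0.496 × 0.415 × 4.6 = 0.94686
Highest is cycle (4) at 0.9469 (≤1, no arbitrage).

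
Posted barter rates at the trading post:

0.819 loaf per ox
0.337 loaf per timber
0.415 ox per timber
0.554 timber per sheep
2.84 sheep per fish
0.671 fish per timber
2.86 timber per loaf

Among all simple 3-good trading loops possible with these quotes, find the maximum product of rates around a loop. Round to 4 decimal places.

sheep→timber→fish→sheep: 0.554 × 0.671 × 2.84 = 1.05572
timber→ox→loaf→timber: 0.415 × 0.819 × 2.86 = 0.97207
Maximum is sheep→timber→fish→sheep at 1.0557; arbitrage exists.

1.0557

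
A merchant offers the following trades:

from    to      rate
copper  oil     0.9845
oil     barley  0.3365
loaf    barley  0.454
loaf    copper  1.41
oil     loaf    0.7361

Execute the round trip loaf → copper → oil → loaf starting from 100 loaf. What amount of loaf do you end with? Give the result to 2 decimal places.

100 loaf × 1.41 = 141 copper
141 copper × 0.9845 = 138.8145 oil
138.8145 oil × 0.7361 = 102.18135345 loaf

102.18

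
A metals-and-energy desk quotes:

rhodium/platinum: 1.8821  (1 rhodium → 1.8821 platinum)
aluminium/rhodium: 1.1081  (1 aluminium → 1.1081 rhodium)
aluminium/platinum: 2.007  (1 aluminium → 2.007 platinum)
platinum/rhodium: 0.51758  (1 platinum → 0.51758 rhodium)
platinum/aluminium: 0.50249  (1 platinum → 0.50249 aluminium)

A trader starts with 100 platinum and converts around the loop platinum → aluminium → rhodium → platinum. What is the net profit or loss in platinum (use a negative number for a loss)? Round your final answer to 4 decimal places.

100 platinum × 0.50249 = 50.249 aluminium
50.249 aluminium × 1.1081 = 55.6809169 rhodium
55.6809169 rhodium × 1.8821 = 104.79705369749 platinum
Net change: 104.79705369749 − 100 = 4.79705369749 platinum

4.7971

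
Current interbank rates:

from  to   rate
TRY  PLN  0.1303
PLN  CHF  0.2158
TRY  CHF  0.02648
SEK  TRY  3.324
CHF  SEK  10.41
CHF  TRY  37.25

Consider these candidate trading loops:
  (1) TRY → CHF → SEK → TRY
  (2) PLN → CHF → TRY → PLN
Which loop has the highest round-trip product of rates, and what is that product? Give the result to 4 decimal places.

(1) 0.02648 × 10.41 × 3.324 = 0.91628
(2) 0.2158 × 37.25 × 0.1303 = 1.04742
Highest is cycle (2) at 1.0474 (>1, arbitrage).

1.0474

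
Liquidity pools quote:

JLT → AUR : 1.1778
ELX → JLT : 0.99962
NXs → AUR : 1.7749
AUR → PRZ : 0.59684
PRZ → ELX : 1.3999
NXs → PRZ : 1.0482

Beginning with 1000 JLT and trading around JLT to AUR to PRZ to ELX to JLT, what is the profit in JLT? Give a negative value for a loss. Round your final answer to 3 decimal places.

1000 JLT × 1.1778 = 1177.8 AUR
1177.8 AUR × 0.59684 = 702.958152 PRZ
702.958152 PRZ × 1.3999 = 984.0711169848 ELX
984.0711169848 ELX × 0.99962 = 983.697169960345776 JLT
Net change: 983.697169960345776 − 1000 = -16.302830039654224 JLT

-16.303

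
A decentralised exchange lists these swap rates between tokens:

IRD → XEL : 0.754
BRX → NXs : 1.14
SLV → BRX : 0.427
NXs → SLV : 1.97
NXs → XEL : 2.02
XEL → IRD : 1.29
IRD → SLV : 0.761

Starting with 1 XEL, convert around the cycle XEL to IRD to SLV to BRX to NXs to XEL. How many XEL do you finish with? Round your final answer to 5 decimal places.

0.96529

1 XEL × 1.29 = 1.29 IRD
1.29 IRD × 0.761 = 0.98169 SLV
0.98169 SLV × 0.427 = 0.41918163 BRX
0.41918163 BRX × 1.14 = 0.4778670582 NXs
0.4778670582 NXs × 2.02 = 0.965291457564 XEL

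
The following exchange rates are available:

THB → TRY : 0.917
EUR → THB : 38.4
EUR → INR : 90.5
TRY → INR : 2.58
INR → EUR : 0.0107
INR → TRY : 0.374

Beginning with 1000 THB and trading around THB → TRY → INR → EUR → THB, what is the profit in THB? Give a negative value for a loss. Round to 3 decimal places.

-27.915

1000 THB × 0.917 = 917 TRY
917 TRY × 2.58 = 2365.86 INR
2365.86 INR × 0.0107 = 25.314702 EUR
25.314702 EUR × 38.4 = 972.0845568 THB
Net change: 972.0845568 − 1000 = -27.9154432 THB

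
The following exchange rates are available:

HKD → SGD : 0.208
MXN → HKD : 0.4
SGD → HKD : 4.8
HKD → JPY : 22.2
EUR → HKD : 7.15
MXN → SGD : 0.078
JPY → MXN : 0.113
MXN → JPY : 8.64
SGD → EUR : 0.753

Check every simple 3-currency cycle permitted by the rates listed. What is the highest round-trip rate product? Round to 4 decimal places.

HKD→SGD→EUR→HKD: 0.208 × 0.753 × 7.15 = 1.11986
HKD→JPY→MXN→HKD: 22.2 × 0.113 × 0.4 = 1.00344
Maximum is HKD→SGD→EUR→HKD at 1.1199; arbitrage exists.

1.1199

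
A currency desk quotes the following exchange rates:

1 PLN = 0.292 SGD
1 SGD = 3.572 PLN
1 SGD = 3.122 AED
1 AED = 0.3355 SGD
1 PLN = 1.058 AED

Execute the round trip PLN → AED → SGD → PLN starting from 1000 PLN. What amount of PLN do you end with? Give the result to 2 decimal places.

1000 PLN × 1.058 = 1058 AED
1058 AED × 0.3355 = 354.959 SGD
354.959 SGD × 3.572 = 1267.913548 PLN

1267.91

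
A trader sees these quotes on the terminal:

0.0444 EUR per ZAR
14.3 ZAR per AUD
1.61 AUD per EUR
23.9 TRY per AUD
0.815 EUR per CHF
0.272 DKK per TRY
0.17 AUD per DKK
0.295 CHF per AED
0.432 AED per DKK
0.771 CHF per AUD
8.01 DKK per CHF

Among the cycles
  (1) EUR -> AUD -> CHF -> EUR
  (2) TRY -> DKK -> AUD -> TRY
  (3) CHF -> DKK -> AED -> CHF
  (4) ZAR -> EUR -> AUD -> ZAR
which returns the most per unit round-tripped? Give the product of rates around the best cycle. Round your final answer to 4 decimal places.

(1) 1.61 × 0.771 × 0.815 = 1.01167
(2) 0.272 × 0.17 × 23.9 = 1.10514
(3) 8.01 × 0.432 × 0.295 = 1.02079
(4) 0.0444 × 1.61 × 14.3 = 1.02222
Highest is cycle (2) at 1.1051 (>1, arbitrage).

1.1051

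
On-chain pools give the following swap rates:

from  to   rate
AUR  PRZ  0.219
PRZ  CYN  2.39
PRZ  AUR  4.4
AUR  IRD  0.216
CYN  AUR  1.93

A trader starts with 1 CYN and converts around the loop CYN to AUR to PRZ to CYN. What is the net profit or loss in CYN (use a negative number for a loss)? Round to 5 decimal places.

1 CYN × 1.93 = 1.93 AUR
1.93 AUR × 0.219 = 0.42267 PRZ
0.42267 PRZ × 2.39 = 1.0101813 CYN
Net change: 1.0101813 − 1 = 0.0101813 CYN

0.01018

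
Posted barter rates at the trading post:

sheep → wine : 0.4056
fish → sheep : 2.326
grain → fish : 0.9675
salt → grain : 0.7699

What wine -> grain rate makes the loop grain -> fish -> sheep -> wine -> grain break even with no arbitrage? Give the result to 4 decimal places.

1.0956

Known legs of the cycle: 0.9675 × 2.326 × 0.4056 = 0.912764268
For no arbitrage the full-cycle product must be 1, so the missing rate is 1 / 0.912764268 ≈ 1.095573.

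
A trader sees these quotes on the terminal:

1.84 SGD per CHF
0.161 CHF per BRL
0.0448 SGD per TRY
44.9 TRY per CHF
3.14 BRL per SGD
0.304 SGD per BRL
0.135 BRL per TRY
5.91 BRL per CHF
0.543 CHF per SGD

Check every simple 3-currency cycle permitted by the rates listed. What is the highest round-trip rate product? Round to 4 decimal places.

1.0923

CHF→TRY→SGD→CHF: 44.9 × 0.0448 × 0.543 = 1.09226
BRL→CHF→TRY→BRL: 0.161 × 44.9 × 0.135 = 0.97590
BRL→SGD→CHF→BRL: 0.304 × 0.543 × 5.91 = 0.97558
BRL→CHF→SGD→BRL: 0.161 × 1.84 × 3.14 = 0.93019
Maximum is CHF→TRY→SGD→CHF at 1.0923; arbitrage exists.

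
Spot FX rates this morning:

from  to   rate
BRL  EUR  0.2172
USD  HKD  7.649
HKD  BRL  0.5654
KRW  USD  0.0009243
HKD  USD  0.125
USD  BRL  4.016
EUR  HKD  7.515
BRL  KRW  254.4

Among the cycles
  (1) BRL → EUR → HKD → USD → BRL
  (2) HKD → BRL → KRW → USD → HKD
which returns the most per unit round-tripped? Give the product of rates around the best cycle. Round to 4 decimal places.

(1) 0.2172 × 7.515 × 0.125 × 4.016 = 0.81939
(2) 0.5654 × 254.4 × 0.0009243 × 7.649 = 1.01693
Highest is cycle (2) at 1.0169 (>1, arbitrage).

1.0169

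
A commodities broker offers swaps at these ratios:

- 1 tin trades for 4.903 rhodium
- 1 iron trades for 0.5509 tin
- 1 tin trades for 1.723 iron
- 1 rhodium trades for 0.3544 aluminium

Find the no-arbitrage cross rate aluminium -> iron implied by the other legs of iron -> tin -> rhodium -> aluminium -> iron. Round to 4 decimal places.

Known legs of the cycle: 0.5509 × 4.903 × 0.3544 = 0.95725662088
For no arbitrage the full-cycle product must be 1, so the missing rate is 1 / 0.95725662088 ≈ 1.044652.

1.0447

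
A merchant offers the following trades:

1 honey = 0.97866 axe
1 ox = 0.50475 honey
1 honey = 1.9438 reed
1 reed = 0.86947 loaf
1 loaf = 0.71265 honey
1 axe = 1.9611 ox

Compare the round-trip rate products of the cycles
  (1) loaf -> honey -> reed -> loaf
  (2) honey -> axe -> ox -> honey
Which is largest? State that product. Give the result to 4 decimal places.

(1) 0.71265 × 1.9438 × 0.86947 = 1.20443
(2) 0.97866 × 1.9611 × 0.50475 = 0.96874
Highest is cycle (1) at 1.2044 (>1, arbitrage).

1.2044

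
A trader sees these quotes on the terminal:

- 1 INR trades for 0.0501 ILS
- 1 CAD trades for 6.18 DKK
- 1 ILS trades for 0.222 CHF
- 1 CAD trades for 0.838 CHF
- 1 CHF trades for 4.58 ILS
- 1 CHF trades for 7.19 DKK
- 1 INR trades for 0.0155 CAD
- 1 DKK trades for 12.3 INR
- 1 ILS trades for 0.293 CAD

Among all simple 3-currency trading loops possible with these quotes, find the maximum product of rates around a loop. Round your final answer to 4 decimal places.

1.1782

INR→CAD→DKK→INR: 0.0155 × 6.18 × 12.3 = 1.17822
CHF→ILS→CAD→CHF: 4.58 × 0.293 × 0.838 = 1.12455
Maximum is INR→CAD→DKK→INR at 1.1782; arbitrage exists.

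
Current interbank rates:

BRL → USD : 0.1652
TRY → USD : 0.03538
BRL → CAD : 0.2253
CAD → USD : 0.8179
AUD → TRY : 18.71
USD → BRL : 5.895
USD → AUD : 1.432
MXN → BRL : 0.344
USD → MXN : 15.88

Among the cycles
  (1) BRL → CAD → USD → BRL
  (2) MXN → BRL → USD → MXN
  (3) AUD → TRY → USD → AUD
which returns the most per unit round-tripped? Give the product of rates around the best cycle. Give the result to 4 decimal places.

1.0863

(1) 0.2253 × 0.8179 × 5.895 = 1.08629
(2) 0.344 × 0.1652 × 15.88 = 0.90244
(3) 18.71 × 0.03538 × 1.432 = 0.94793
Highest is cycle (1) at 1.0863 (>1, arbitrage).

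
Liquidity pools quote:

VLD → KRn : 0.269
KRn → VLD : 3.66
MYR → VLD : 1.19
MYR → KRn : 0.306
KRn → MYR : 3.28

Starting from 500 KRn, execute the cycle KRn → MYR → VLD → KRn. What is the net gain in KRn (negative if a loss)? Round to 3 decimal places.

500 KRn × 3.28 = 1640 MYR
1640 MYR × 1.19 = 1951.6 VLD
1951.6 VLD × 0.269 = 524.9804 KRn
Net change: 524.9804 − 500 = 24.9804 KRn

24.980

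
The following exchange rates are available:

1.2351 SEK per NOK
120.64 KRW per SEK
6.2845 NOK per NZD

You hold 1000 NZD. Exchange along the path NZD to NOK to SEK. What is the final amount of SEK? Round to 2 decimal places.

7761.99

1000 NZD × 6.2845 = 6284.5 NOK
6284.5 NOK × 1.2351 = 7761.98595 SEK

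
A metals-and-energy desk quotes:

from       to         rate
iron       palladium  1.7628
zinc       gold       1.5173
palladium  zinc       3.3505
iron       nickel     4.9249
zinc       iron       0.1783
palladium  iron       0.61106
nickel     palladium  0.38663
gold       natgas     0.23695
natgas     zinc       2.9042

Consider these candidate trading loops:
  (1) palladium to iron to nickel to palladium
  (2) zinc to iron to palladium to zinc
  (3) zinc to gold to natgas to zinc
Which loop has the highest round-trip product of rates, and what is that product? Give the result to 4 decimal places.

(1) 0.61106 × 4.9249 × 0.38663 = 1.16353
(2) 0.1783 × 1.7628 × 3.3505 = 1.05309
(3) 1.5173 × 0.23695 × 2.9042 = 1.04413
Highest is cycle (1) at 1.1635 (>1, arbitrage).

1.1635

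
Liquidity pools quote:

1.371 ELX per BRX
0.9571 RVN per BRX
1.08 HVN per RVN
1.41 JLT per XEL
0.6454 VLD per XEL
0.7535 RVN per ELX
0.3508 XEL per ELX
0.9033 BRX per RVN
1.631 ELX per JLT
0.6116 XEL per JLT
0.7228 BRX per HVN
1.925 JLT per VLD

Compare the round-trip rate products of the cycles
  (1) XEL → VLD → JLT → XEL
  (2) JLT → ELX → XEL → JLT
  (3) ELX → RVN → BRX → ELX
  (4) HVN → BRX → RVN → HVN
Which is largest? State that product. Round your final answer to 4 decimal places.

(1) 0.6454 × 1.925 × 0.6116 = 0.75985
(2) 1.631 × 0.3508 × 1.41 = 0.80674
(3) 0.7535 × 0.9033 × 1.371 = 0.93315
(4) 0.7228 × 0.9571 × 1.08 = 0.74714
Highest is cycle (3) at 0.9332 (≤1, no arbitrage).

0.9332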